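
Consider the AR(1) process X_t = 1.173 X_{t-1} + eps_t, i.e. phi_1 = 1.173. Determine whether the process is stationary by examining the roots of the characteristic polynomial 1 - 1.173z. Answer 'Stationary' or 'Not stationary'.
\text{Not stationary}

The AR(p) characteristic polynomial is P(z) = 1 - 1.173z.
Stationarity requires all roots to lie outside the unit circle, i.e. |z| > 1 for every root.
This is linear in z: 1 + (-1.173) z = 0  =>  z = -1/(-1.173) = 0.852515,  |z| = 0.852515.
Moduli of all roots: 0.8525.
All moduli strictly greater than 1? No.
Verdict: Not stationary.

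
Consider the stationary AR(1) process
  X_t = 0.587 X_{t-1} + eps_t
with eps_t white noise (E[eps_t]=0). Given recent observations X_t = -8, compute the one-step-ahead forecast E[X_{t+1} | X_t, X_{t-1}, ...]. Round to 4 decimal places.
E[X_{t+1} \mid \mathcal F_t] = -4.6960

For an AR(p) model X_t = c + sum_i phi_i X_{t-i} + eps_t, the
one-step-ahead conditional mean is
  E[X_{t+1} | X_t, ...] = c + sum_i phi_i X_{t+1-i}.
Substitute known values:
  E[X_{t+1} | ...] = (0.587) * (-8)
                   = -4.6960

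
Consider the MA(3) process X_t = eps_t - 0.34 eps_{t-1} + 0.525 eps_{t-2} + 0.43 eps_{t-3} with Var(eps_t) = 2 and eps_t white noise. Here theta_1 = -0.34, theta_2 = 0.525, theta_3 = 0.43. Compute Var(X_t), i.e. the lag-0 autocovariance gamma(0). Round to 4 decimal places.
\gamma(0) = 3.1523

For an MA(q) process X_t = eps_t + sum_i theta_i eps_{t-i} with
Var(eps_t) = sigma^2, the variance is
  gamma(0) = sigma^2 * (1 + sum_i theta_i^2).
  sum_i theta_i^2 = (-0.34)^2 + (0.525)^2 + (0.43)^2 = 0.1156 + 0.275625 + 0.1849 = 0.576125.
  gamma(0) = 2 * (1 + 0.576125) = 2 * 1.576125 = 3.15225, which rounds to 3.1523.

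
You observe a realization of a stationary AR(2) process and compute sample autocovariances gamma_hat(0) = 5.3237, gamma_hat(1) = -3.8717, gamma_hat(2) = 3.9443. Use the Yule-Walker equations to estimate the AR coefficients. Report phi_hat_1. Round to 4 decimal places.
\hat\phi_{1} = -0.4000

The Yule-Walker equations for an AR(p) process read, in matrix form,
  Gamma_p phi = r_p,   with   (Gamma_p)_{ij} = gamma(|i - j|),
                       (r_p)_i = gamma(i),   i,j = 1..p.
Substitute the sample gammas (Toeplitz matrix and right-hand side of size 2):
  Gamma_p = [[5.3237, -3.8717], [-3.8717, 5.3237]]
  r_p     = [-3.8717, 3.9443]
Written out:
  5.3237 phi_1 - 3.8717 phi_2 = -3.8717
  -3.8717 phi_1 + 5.3237 phi_2 = 3.9443
Solve by Cramer's rule:
  det = gamma(0)^2 - gamma(1)^2 = (5.3237)^2 - (-3.8717)^2 = 28.34178169 - 14.99006089 = 13.3517208
  phi_hat_1 = [gamma(1) gamma(0) - gamma(1) gamma(2)] / det = [(-3.8717)(5.3237) - (-3.8717)(3.9443)] / 13.3517208 = -5.34062298 / 13.3517208 = -0.4
  phi_hat_2 = [gamma(0) gamma(2) - gamma(1)^2] / det = [(5.3237)(3.9443) - (-3.8717)^2] / 13.3517208 = 6.00820902 / 13.3517208 = 0.45
So phi_hat = [-0.4000, 0.4500].
Therefore phi_hat_1 = -0.4000.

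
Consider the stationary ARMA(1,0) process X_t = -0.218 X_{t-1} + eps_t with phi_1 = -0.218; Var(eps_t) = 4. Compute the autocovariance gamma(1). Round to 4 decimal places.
\gamma(1) = -0.9155

Multiply the model equation by X_{t-k} and take expectations. With theta_0 = psi_0 = 1 and psi_j the MA(infinity) weights, this gives
  gamma(k) - sum_i phi_i gamma(k-i) = c_k,
  c_k = sigma^2 * sum_{j=k..q} theta_j psi_{j-k}   (c_k = 0 for k > q),
using gamma(-m) = gamma(m).
Pure AR (q = 0): c_0 = sigma^2 = 4, c_k = 0 for k >= 1.
Equations for k = 0 and k = 1 (AR order 1):
  gamma(0) = phi_1 gamma(1) + c_0
  gamma(1) = phi_1 gamma(0) + c_1
Substituting the second into the first: gamma(0) (1 - phi_1^2) = c_0 + phi_1 c_1, so
  gamma(0) = c_0 / (1 - phi_1^2) = 4 / (1 - (-0.218)^2) = 4 / 0.952476 = 4.199581.
  gamma(1) = phi_1 gamma(0) = (-0.218)(4.199581) = -0.915509.
Therefore gamma(1) = -0.9155 (to 4 decimal places).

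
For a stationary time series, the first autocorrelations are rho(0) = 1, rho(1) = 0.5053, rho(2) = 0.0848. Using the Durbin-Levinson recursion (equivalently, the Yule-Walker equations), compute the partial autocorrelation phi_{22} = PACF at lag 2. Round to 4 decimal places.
\phi_{22} = -0.2290

The PACF at lag k is phi_{kk}, the last component of the solution
to the Yule-Walker system G_k phi = r_k where
  (G_k)_{ij} = rho(|i - j|), (r_k)_i = rho(i), i,j = 1..k.
Equivalently, Durbin-Levinson gives phi_{kk} iteratively:
  phi_{11} = rho(1)
  phi_{kk} = [rho(k) - sum_{j=1..k-1} phi_{k-1,j} rho(k-j)]
            / [1 - sum_{j=1..k-1} phi_{k-1,j} rho(j)],
  phi_{k,j} = phi_{k-1,j} - phi_{kk} phi_{k-1,k-j},  j = 1..k-1.
Step k = 1:
  phi_11 = rho(1) = 0.5053.
Step k = 2:
  phi_22 = [rho(2) - phi_11 rho(1)] / [1 - phi_11 rho(1)] = [0.0848 - (0.5053)(0.5053)] / [1 - (0.5053)(0.5053)]
         = -0.17052809 / 0.74467191 = -0.229.
Therefore phi_{22} = -0.2290.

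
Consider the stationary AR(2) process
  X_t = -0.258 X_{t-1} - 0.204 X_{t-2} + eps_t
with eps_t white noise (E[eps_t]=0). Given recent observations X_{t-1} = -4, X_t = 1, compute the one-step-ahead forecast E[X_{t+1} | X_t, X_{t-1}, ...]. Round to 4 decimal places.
E[X_{t+1} \mid \mathcal F_t] = 0.5580

For an AR(p) model X_t = c + sum_i phi_i X_{t-i} + eps_t, the
one-step-ahead conditional mean is
  E[X_{t+1} | X_t, ...] = c + sum_i phi_i X_{t+1-i}.
Substitute known values:
  E[X_{t+1} | ...] = (-0.258) * (1) + (-0.204) * (-4)
                   = 0.5580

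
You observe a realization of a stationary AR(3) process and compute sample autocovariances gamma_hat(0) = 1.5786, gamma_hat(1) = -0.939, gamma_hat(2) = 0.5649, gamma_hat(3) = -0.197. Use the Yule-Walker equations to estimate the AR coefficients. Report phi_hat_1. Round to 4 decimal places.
\hat\phi_{1} = -0.5920

The Yule-Walker equations for an AR(p) process read, in matrix form,
  Gamma_p phi = r_p,   with   (Gamma_p)_{ij} = gamma(|i - j|),
                       (r_p)_i = gamma(i),   i,j = 1..p.
Substitute the sample gammas (Toeplitz matrix and right-hand side of size 3):
  Gamma_p = [[1.5786, -0.939, 0.5649], [-0.939, 1.5786, -0.939], [0.5649, -0.939, 1.5786]]
  r_p     = [-0.939, 0.5649, -0.197]
Written out (R1..R3):
  (R1) 1.5786 phi_1 - 0.939 phi_2 + 0.5649 phi_3 = -0.939
  (R2) -0.939 phi_1 + 1.5786 phi_2 - 0.939 phi_3 = 0.5649
  (R3) 0.5649 phi_1 - 0.939 phi_2 + 1.5786 phi_3 = -0.197
Gaussian elimination:
  R2 <- R2 - (-0.939/1.5786) R1 = R2 - (-0.594831) R1:  1.020054 phi_2 - 0.60298 phi_3 = 0.006354
  R3 <- R3 - (0.5649/1.5786) R1 = R3 - (0.357849) R1:  -0.60298 phi_2 + 1.376451 phi_3 = 0.13902
  R3 <- R3 - (-0.60298/1.020054) R2 = R3 - (-0.591126) R2:  1.020014 phi_3 = 0.142776
Back-substitution:
  phi_hat_3 = 0.142776 / 1.020014 = 0.139974
  phi_hat_2 = (0.006354 - (-0.60298)(0.139974)) / 1.020054 = 0.088971
  phi_hat_1 = (-0.939 - (-0.939)(0.088971) - (0.5649)(0.139974)) / 1.5786 = -0.591998
So phi_hat = [-0.5920, 0.0890, 0.1400].
Therefore phi_hat_1 = -0.5920.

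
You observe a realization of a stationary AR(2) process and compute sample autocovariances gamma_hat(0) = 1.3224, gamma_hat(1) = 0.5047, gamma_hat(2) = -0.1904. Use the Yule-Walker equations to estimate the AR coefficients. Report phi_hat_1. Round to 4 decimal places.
\hat\phi_{1} = 0.5110

The Yule-Walker equations for an AR(p) process read, in matrix form,
  Gamma_p phi = r_p,   with   (Gamma_p)_{ij} = gamma(|i - j|),
                       (r_p)_i = gamma(i),   i,j = 1..p.
Substitute the sample gammas (Toeplitz matrix and right-hand side of size 2):
  Gamma_p = [[1.3224, 0.5047], [0.5047, 1.3224]]
  r_p     = [0.5047, -0.1904]
Written out:
  1.3224 phi_1 + 0.5047 phi_2 = 0.5047
  0.5047 phi_1 + 1.3224 phi_2 = -0.1904
Solve by Cramer's rule:
  det = gamma(0)^2 - gamma(1)^2 = (1.3224)^2 - (0.5047)^2 = 1.74874176 - 0.25472209 = 1.49401967
  phi_hat_1 = [gamma(1) gamma(0) - gamma(1) gamma(2)] / det = [(0.5047)(1.3224) - (0.5047)(-0.1904)] / 1.49401967 = 0.76351016 / 1.49401967 = 0.511
  phi_hat_2 = [gamma(0) gamma(2) - gamma(1)^2] / det = [(1.3224)(-0.1904) - (0.5047)^2] / 1.49401967 = -0.50650705 / 1.49401967 = -0.339
So phi_hat = [0.5110, -0.3390].
Therefore phi_hat_1 = 0.5110.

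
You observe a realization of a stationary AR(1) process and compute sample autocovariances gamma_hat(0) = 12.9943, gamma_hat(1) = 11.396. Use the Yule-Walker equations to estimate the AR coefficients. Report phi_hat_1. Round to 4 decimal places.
\hat\phi_{1} = 0.8770

The Yule-Walker equations for an AR(p) process read, in matrix form,
  Gamma_p phi = r_p,   with   (Gamma_p)_{ij} = gamma(|i - j|),
                       (r_p)_i = gamma(i),   i,j = 1..p.
Substitute the sample gammas (Toeplitz matrix and right-hand side of size 1):
  Gamma_p = [[12.9943]]
  r_p     = [11.396]
With p = 1 this is the single equation gamma(0) phi_1 = gamma(1):
  phi_hat_1 = gamma(1) / gamma(0) = 11.396 / 12.9943 = 0.8770.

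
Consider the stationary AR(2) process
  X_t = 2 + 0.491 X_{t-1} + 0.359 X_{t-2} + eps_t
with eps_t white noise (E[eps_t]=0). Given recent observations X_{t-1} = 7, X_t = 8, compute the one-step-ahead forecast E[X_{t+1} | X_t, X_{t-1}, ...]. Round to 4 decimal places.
E[X_{t+1} \mid \mathcal F_t] = 8.4410

For an AR(p) model X_t = c + sum_i phi_i X_{t-i} + eps_t, the
one-step-ahead conditional mean is
  E[X_{t+1} | X_t, ...] = c + sum_i phi_i X_{t+1-i}.
Substitute known values:
  E[X_{t+1} | ...] = 2 + (0.491) * (8) + (0.359) * (7)
                   = 8.4410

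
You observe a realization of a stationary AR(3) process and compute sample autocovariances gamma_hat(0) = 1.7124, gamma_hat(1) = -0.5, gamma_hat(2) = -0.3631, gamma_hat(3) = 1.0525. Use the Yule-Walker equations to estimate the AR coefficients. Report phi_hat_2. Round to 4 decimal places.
\hat\phi_{2} = -0.1180

The Yule-Walker equations for an AR(p) process read, in matrix form,
  Gamma_p phi = r_p,   with   (Gamma_p)_{ij} = gamma(|i - j|),
                       (r_p)_i = gamma(i),   i,j = 1..p.
Substitute the sample gammas (Toeplitz matrix and right-hand side of size 3):
  Gamma_p = [[1.7124, -0.5, -0.3631], [-0.5, 1.7124, -0.5], [-0.3631, -0.5, 1.7124]]
  r_p     = [-0.5, -0.3631, 1.0525]
Written out (R1..R3):
  (R1) 1.7124 phi_1 - 0.5 phi_2 - 0.3631 phi_3 = -0.5
  (R2) -0.5 phi_1 + 1.7124 phi_2 - 0.5 phi_3 = -0.3631
  (R3) -0.3631 phi_1 - 0.5 phi_2 + 1.7124 phi_3 = 1.0525
Gaussian elimination:
  R2 <- R2 - (-0.5/1.7124) R1 = R2 - (-0.291988) R1:  1.566406 phi_2 - 0.606021 phi_3 = -0.509094
  R3 <- R3 - (-0.3631/1.7124) R1 = R3 - (-0.212042) R1:  -0.606021 phi_2 + 1.635408 phi_3 = 0.946479
  R3 <- R3 - (-0.606021/1.566406) R2 = R3 - (-0.386886) R2:  1.400947 phi_3 = 0.749518
Back-substitution:
  phi_hat_3 = 0.749518 / 1.400947 = 0.535008
  phi_hat_2 = (-0.509094 - (-0.606021)(0.535008)) / 1.566406 = -0.11802
  phi_hat_1 = (-0.5 - (-0.5)(-0.11802) - (-0.3631)(0.535008)) / 1.7124 = -0.213004
So phi_hat = [-0.2130, -0.1180, 0.5350].
Therefore phi_hat_2 = -0.1180.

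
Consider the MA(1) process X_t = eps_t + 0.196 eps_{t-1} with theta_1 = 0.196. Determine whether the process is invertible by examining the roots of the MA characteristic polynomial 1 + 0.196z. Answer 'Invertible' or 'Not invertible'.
\text{Invertible}

The MA(q) characteristic polynomial is P(z) = 1 + 0.196z.
Invertibility requires all roots to lie outside the unit circle, i.e. |z| > 1 for every root.
This is linear in z: 1 + (0.196) z = 0  =>  z = -1/(0.196) = -5.102041,  |z| = 5.102041.
Moduli of all roots: 5.1020.
All moduli strictly greater than 1? Yes.
Verdict: Invertible.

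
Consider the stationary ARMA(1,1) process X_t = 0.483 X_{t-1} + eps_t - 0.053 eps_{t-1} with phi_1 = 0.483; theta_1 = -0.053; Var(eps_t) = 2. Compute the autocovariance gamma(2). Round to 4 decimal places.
\gamma(2) = 0.5279

Multiply the model equation by X_{t-k} and take expectations. With theta_0 = psi_0 = 1 and psi_j the MA(infinity) weights, this gives
  gamma(k) - sum_i phi_i gamma(k-i) = c_k,
  c_k = sigma^2 * sum_{j=k..q} theta_j psi_{j-k}   (c_k = 0 for k > q),
using gamma(-m) = gamma(m).
psi-weights needed (psi_j = theta_j + sum_i phi_i psi_{j-i}):
  psi_1 = theta_1 + phi_1 = -0.053 + (0.483) = 0.43
Right-hand sides:
  c_0 = sigma^2 (1 + theta_1 psi_1) = 2 * (1 + (-0.053)(0.43)) = 2 * 0.97721 = 1.95442
  c_1 = sigma^2 theta_1 = 2 * (-0.053) = -0.106
  c_2 = 0
Equations for k = 0 and k = 1 (AR order 1):
  gamma(0) = phi_1 gamma(1) + c_0
  gamma(1) = phi_1 gamma(0) + c_1
Substituting the second into the first: gamma(0) (1 - phi_1^2) = c_0 + phi_1 c_1, so
  gamma(0) = (c_0 + phi_1 c_1) / (1 - phi_1^2) = (1.95442 + (0.483)(-0.106)) / (1 - (0.483)^2) = 1.903222 / 0.766711 = 2.48232.
  gamma(1) = phi_1 gamma(0) + c_1 = (0.483)(2.48232) + (-0.106) = 1.092961.
For k = 2 (> q): gamma(2) = phi_1 gamma(1) = (0.483)(1.092961) = 0.5279.
Therefore gamma(2) = 0.5279 (to 4 decimal places).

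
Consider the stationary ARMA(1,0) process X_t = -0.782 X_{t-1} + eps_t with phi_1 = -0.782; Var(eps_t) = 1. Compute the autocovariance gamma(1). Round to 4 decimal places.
\gamma(1) = -2.0130

Multiply the model equation by X_{t-k} and take expectations. With theta_0 = psi_0 = 1 and psi_j the MA(infinity) weights, this gives
  gamma(k) - sum_i phi_i gamma(k-i) = c_k,
  c_k = sigma^2 * sum_{j=k..q} theta_j psi_{j-k}   (c_k = 0 for k > q),
using gamma(-m) = gamma(m).
Pure AR (q = 0): c_0 = sigma^2 = 1, c_k = 0 for k >= 1.
Equations for k = 0 and k = 1 (AR order 1):
  gamma(0) = phi_1 gamma(1) + c_0
  gamma(1) = phi_1 gamma(0) + c_1
Substituting the second into the first: gamma(0) (1 - phi_1^2) = c_0 + phi_1 c_1, so
  gamma(0) = c_0 / (1 - phi_1^2) = 1 / (1 - (-0.782)^2) = 1 / 0.388476 = 2.574162.
  gamma(1) = phi_1 gamma(0) = (-0.782)(2.574162) = -2.012994.
Therefore gamma(1) = -2.0130 (to 4 decimal places).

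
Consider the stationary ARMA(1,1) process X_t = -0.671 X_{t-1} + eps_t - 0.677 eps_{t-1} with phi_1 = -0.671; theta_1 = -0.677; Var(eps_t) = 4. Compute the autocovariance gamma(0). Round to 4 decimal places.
\gamma(0) = 17.2211

Multiply the model equation by X_{t-k} and take expectations. With theta_0 = psi_0 = 1 and psi_j the MA(infinity) weights, this gives
  gamma(k) - sum_i phi_i gamma(k-i) = c_k,
  c_k = sigma^2 * sum_{j=k..q} theta_j psi_{j-k}   (c_k = 0 for k > q),
using gamma(-m) = gamma(m).
psi-weights needed (psi_j = theta_j + sum_i phi_i psi_{j-i}):
  psi_1 = theta_1 + phi_1 = -0.677 + (-0.671) = -1.348
Right-hand sides:
  c_0 = sigma^2 (1 + theta_1 psi_1) = 4 * (1 + (-0.677)(-1.348)) = 4 * 1.912596 = 7.650384
  c_1 = sigma^2 theta_1 = 4 * (-0.677) = -2.708
  c_2 = 0
Equations for k = 0 and k = 1 (AR order 1):
  gamma(0) = phi_1 gamma(1) + c_0
  gamma(1) = phi_1 gamma(0) + c_1
Substituting the second into the first: gamma(0) (1 - phi_1^2) = c_0 + phi_1 c_1, so
  gamma(0) = (c_0 + phi_1 c_1) / (1 - phi_1^2) = (7.650384 + (-0.671)(-2.708)) / (1 - (-0.671)^2) = 9.467452 / 0.549759 = 17.221095.
Therefore gamma(0) = 17.2211 (to 4 decimal places).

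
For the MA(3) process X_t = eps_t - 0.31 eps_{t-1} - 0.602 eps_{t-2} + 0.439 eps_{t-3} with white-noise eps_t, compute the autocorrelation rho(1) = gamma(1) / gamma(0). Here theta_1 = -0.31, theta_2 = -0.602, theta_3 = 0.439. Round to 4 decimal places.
\rho(1) = -0.2348

For an MA(q) process with theta_0 = 1, the autocovariance is
  gamma(k) = sigma^2 * sum_{i=0..q-k} theta_i * theta_{i+k},
and rho(k) = gamma(k) / gamma(0). Sigma^2 cancels.
  numerator   = (1)*(-0.31) + (-0.31)*(-0.602) + (-0.602)*(0.439) = -0.387658.
  denominator = (1)^2 + (-0.31)^2 + (-0.602)^2 + (0.439)^2 = 1.651225.
  rho(1) = -0.387658 / 1.651225 = -0.2348.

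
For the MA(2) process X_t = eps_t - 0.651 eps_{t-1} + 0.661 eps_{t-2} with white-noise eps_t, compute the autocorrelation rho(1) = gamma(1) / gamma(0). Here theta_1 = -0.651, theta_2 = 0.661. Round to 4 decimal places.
\rho(1) = -0.5811

For an MA(q) process with theta_0 = 1, the autocovariance is
  gamma(k) = sigma^2 * sum_{i=0..q-k} theta_i * theta_{i+k},
and rho(k) = gamma(k) / gamma(0). Sigma^2 cancels.
  numerator   = (1)*(-0.651) + (-0.651)*(0.661) = -1.081311.
  denominator = (1)^2 + (-0.651)^2 + (0.661)^2 = 1.860722.
  rho(1) = -1.081311 / 1.860722 = -0.5811.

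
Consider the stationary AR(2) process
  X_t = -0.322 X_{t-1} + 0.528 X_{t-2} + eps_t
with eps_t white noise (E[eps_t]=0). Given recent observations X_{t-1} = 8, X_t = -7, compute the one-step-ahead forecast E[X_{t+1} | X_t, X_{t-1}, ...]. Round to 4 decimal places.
E[X_{t+1} \mid \mathcal F_t] = 6.4780

For an AR(p) model X_t = c + sum_i phi_i X_{t-i} + eps_t, the
one-step-ahead conditional mean is
  E[X_{t+1} | X_t, ...] = c + sum_i phi_i X_{t+1-i}.
Substitute known values:
  E[X_{t+1} | ...] = (-0.322) * (-7) + (0.528) * (8)
                   = 6.4780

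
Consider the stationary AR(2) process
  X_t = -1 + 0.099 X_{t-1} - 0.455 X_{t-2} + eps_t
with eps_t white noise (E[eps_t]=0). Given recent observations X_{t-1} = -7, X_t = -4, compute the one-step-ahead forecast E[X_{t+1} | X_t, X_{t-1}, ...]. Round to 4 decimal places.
E[X_{t+1} \mid \mathcal F_t] = 1.7890

For an AR(p) model X_t = c + sum_i phi_i X_{t-i} + eps_t, the
one-step-ahead conditional mean is
  E[X_{t+1} | X_t, ...] = c + sum_i phi_i X_{t+1-i}.
Substitute known values:
  E[X_{t+1} | ...] = -1 + (0.099) * (-4) + (-0.455) * (-7)
                   = 1.7890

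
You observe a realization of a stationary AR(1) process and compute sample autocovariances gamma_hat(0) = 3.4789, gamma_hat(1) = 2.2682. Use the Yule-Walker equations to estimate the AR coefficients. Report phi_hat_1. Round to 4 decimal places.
\hat\phi_{1} = 0.6520

The Yule-Walker equations for an AR(p) process read, in matrix form,
  Gamma_p phi = r_p,   with   (Gamma_p)_{ij} = gamma(|i - j|),
                       (r_p)_i = gamma(i),   i,j = 1..p.
Substitute the sample gammas (Toeplitz matrix and right-hand side of size 1):
  Gamma_p = [[3.4789]]
  r_p     = [2.2682]
With p = 1 this is the single equation gamma(0) phi_1 = gamma(1):
  phi_hat_1 = gamma(1) / gamma(0) = 2.2682 / 3.4789 = 0.6520.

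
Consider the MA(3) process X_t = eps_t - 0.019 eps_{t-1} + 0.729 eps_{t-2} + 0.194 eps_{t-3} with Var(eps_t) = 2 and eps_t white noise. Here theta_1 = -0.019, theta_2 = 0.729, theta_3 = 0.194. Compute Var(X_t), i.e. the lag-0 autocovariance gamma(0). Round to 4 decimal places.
\gamma(0) = 3.1389

For an MA(q) process X_t = eps_t + sum_i theta_i eps_{t-i} with
Var(eps_t) = sigma^2, the variance is
  gamma(0) = sigma^2 * (1 + sum_i theta_i^2).
  sum_i theta_i^2 = (-0.019)^2 + (0.729)^2 + (0.194)^2 = 0.000361 + 0.531441 + 0.037636 = 0.569438.
  gamma(0) = 2 * (1 + 0.569438) = 2 * 1.569438 = 3.138876, which rounds to 3.1389.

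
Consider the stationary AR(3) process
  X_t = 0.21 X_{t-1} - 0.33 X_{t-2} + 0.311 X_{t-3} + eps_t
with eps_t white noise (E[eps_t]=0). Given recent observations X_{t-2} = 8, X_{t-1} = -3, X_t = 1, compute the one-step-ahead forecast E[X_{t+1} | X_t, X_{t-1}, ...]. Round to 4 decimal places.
E[X_{t+1} \mid \mathcal F_t] = 3.6880

For an AR(p) model X_t = c + sum_i phi_i X_{t-i} + eps_t, the
one-step-ahead conditional mean is
  E[X_{t+1} | X_t, ...] = c + sum_i phi_i X_{t+1-i}.
Substitute known values:
  E[X_{t+1} | ...] = (0.21) * (1) + (-0.33) * (-3) + (0.311) * (8)
                   = 3.6880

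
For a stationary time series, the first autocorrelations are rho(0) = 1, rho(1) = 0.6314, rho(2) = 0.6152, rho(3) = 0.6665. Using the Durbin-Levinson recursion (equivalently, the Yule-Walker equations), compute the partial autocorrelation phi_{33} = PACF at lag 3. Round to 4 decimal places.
\phi_{33} = 0.3641

The PACF at lag k is phi_{kk}, the last component of the solution
to the Yule-Walker system G_k phi = r_k where
  (G_k)_{ij} = rho(|i - j|), (r_k)_i = rho(i), i,j = 1..k.
Equivalently, Durbin-Levinson gives phi_{kk} iteratively:
  phi_{11} = rho(1)
  phi_{kk} = [rho(k) - sum_{j=1..k-1} phi_{k-1,j} rho(k-j)]
            / [1 - sum_{j=1..k-1} phi_{k-1,j} rho(j)],
  phi_{k,j} = phi_{k-1,j} - phi_{kk} phi_{k-1,k-j},  j = 1..k-1.
Step k = 1:
  phi_11 = rho(1) = 0.6314.
Step k = 2:
  phi_22 = [rho(2) - phi_11 rho(1)] / [1 - phi_11 rho(1)] = [0.6152 - (0.6314)(0.6314)] / [1 - (0.6314)(0.6314)]
         = 0.21653404 / 0.60133404 = 0.360089.
  Update: phi_21 = phi_11 - phi_22 phi_11 = 0.6314 - (0.360089)(0.6314) = 0.40404.
Step k = 3:
  phi_33 = [rho(3) - phi_21 rho(2) - phi_22 rho(1)] / [1 - phi_21 rho(1) - phi_22 rho(2)]
    numerator   = 0.6665 - (0.40404)(0.6152) - (0.360089)(0.6314) = 0.19057441
    denominator = 1 - (0.40404)(0.6314) - (0.360089)(0.6152) = 0.52336242
  phi_33 = 0.19057441 / 0.52336242 = 0.3641.
Therefore phi_{33} = 0.3641.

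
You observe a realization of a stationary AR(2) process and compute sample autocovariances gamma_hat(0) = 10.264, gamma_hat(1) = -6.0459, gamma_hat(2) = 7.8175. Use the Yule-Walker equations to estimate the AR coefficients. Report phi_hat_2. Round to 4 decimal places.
\hat\phi_{2} = 0.6350

The Yule-Walker equations for an AR(p) process read, in matrix form,
  Gamma_p phi = r_p,   with   (Gamma_p)_{ij} = gamma(|i - j|),
                       (r_p)_i = gamma(i),   i,j = 1..p.
Substitute the sample gammas (Toeplitz matrix and right-hand side of size 2):
  Gamma_p = [[10.264, -6.0459], [-6.0459, 10.264]]
  r_p     = [-6.0459, 7.8175]
Written out:
  10.264 phi_1 - 6.0459 phi_2 = -6.0459
  -6.0459 phi_1 + 10.264 phi_2 = 7.8175
Solve by Cramer's rule:
  det = gamma(0)^2 - gamma(1)^2 = (10.264)^2 - (-6.0459)^2 = 105.349696 - 36.55290681 = 68.79678919
  phi_hat_1 = [gamma(1) gamma(0) - gamma(1) gamma(2)] / det = [(-6.0459)(10.264) - (-6.0459)(7.8175)] / 68.79678919 = -14.79129435 / 68.79678919 = -0.215
  phi_hat_2 = [gamma(0) gamma(2) - gamma(1)^2] / det = [(10.264)(7.8175) - (-6.0459)^2] / 68.79678919 = 43.68591319 / 68.79678919 = 0.635
So phi_hat = [-0.2150, 0.6350].
Therefore phi_hat_2 = 0.6350.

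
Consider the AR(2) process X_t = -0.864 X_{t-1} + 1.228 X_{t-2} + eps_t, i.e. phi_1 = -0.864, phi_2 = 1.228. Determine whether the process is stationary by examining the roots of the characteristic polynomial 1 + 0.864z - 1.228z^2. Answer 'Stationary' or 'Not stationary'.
\text{Not stationary}

The AR(p) characteristic polynomial is P(z) = 1 + 0.864z - 1.228z^2.
Stationarity requires all roots to lie outside the unit circle, i.e. |z| > 1 for every root.
Set 1 + (0.864) z + (-1.228) z^2 = 0, i.e. a z^2 + b z + c = 0 with a = -1.228, b = 0.864, c = 1.
Discriminant D = b^2 - 4ac = (0.864)^2 - 4*(-1.228)*1 = 0.746496 - (-4.912) = 5.658496.
D >= 0, so the roots are real: z = (-b +/- sqrt(D)) / (2a) = (-0.864 +/- 2.378759) / (-2.456).
  z_1 = (-0.864 + 2.378759) / (-2.456) = -0.6168,   |z_1| = 0.6168.
  z_2 = (-0.864 - 2.378759) / (-2.456) = 1.3203,   |z_2| = 1.3203.
Moduli of all roots: 0.6168, 1.3203.
All moduli strictly greater than 1? No.
Verdict: Not stationary.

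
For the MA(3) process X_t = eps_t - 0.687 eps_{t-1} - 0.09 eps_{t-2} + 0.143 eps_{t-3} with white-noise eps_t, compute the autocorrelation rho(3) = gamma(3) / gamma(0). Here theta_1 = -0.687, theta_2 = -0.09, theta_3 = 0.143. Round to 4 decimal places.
\rho(3) = 0.0953

For an MA(q) process with theta_0 = 1, the autocovariance is
  gamma(k) = sigma^2 * sum_{i=0..q-k} theta_i * theta_{i+k},
and rho(k) = gamma(k) / gamma(0). Sigma^2 cancels.
  numerator   = (1)*(0.143) = 0.143.
  denominator = (1)^2 + (-0.687)^2 + (-0.09)^2 + (0.143)^2 = 1.500518.
  rho(3) = 0.143 / 1.500518 = 0.0953.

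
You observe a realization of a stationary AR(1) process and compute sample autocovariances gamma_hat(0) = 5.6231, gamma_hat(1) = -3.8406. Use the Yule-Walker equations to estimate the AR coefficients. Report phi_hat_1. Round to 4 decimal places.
\hat\phi_{1} = -0.6830

The Yule-Walker equations for an AR(p) process read, in matrix form,
  Gamma_p phi = r_p,   with   (Gamma_p)_{ij} = gamma(|i - j|),
                       (r_p)_i = gamma(i),   i,j = 1..p.
Substitute the sample gammas (Toeplitz matrix and right-hand side of size 1):
  Gamma_p = [[5.6231]]
  r_p     = [-3.8406]
With p = 1 this is the single equation gamma(0) phi_1 = gamma(1):
  phi_hat_1 = gamma(1) / gamma(0) = -3.8406 / 5.6231 = -0.6830.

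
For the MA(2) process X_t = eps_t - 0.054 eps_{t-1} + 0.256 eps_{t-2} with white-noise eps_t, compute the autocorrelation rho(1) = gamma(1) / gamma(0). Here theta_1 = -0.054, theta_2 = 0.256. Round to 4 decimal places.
\rho(1) = -0.0635

For an MA(q) process with theta_0 = 1, the autocovariance is
  gamma(k) = sigma^2 * sum_{i=0..q-k} theta_i * theta_{i+k},
and rho(k) = gamma(k) / gamma(0). Sigma^2 cancels.
  numerator   = (1)*(-0.054) + (-0.054)*(0.256) = -0.067824.
  denominator = (1)^2 + (-0.054)^2 + (0.256)^2 = 1.068452.
  rho(1) = -0.067824 / 1.068452 = -0.0635.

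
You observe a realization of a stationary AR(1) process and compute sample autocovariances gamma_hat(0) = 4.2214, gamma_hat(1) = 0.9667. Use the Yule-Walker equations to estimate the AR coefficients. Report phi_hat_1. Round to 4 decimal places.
\hat\phi_{1} = 0.2290

The Yule-Walker equations for an AR(p) process read, in matrix form,
  Gamma_p phi = r_p,   with   (Gamma_p)_{ij} = gamma(|i - j|),
                       (r_p)_i = gamma(i),   i,j = 1..p.
Substitute the sample gammas (Toeplitz matrix and right-hand side of size 1):
  Gamma_p = [[4.2214]]
  r_p     = [0.9667]
With p = 1 this is the single equation gamma(0) phi_1 = gamma(1):
  phi_hat_1 = gamma(1) / gamma(0) = 0.9667 / 4.2214 = 0.2290.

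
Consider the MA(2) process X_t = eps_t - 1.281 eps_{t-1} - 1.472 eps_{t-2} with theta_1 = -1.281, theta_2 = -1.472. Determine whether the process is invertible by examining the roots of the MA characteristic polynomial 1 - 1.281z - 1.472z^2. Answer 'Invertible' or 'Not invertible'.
\text{Not invertible}

The MA(q) characteristic polynomial is P(z) = 1 - 1.281z - 1.472z^2.
Invertibility requires all roots to lie outside the unit circle, i.e. |z| > 1 for every root.
Set 1 + (-1.281) z + (-1.472) z^2 = 0, i.e. a z^2 + b z + c = 0 with a = -1.472, b = -1.281, c = 1.
Discriminant D = b^2 - 4ac = (-1.281)^2 - 4*(-1.472)*1 = 1.640961 - (-5.888) = 7.528961.
D >= 0, so the roots are real: z = (-b +/- sqrt(D)) / (2a) = (1.281 +/- 2.743895) / (-2.944).
  z_1 = (1.281 + 2.743895) / (-2.944) = -1.3672,   |z_1| = 1.3672.
  z_2 = (1.281 - 2.743895) / (-2.944) = 0.4969,   |z_2| = 0.4969.
Moduli of all roots: 1.3672, 0.4969.
All moduli strictly greater than 1? No.
Verdict: Not invertible.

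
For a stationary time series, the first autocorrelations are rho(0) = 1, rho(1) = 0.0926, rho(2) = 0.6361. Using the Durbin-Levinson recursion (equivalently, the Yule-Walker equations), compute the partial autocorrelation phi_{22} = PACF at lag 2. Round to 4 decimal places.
\phi_{22} = 0.6330

The PACF at lag k is phi_{kk}, the last component of the solution
to the Yule-Walker system G_k phi = r_k where
  (G_k)_{ij} = rho(|i - j|), (r_k)_i = rho(i), i,j = 1..k.
Equivalently, Durbin-Levinson gives phi_{kk} iteratively:
  phi_{11} = rho(1)
  phi_{kk} = [rho(k) - sum_{j=1..k-1} phi_{k-1,j} rho(k-j)]
            / [1 - sum_{j=1..k-1} phi_{k-1,j} rho(j)],
  phi_{k,j} = phi_{k-1,j} - phi_{kk} phi_{k-1,k-j},  j = 1..k-1.
Step k = 1:
  phi_11 = rho(1) = 0.0926.
Step k = 2:
  phi_22 = [rho(2) - phi_11 rho(1)] / [1 - phi_11 rho(1)] = [0.6361 - (0.0926)(0.0926)] / [1 - (0.0926)(0.0926)]
         = 0.62752524 / 0.99142524 = 0.633.
Therefore phi_{22} = 0.6330.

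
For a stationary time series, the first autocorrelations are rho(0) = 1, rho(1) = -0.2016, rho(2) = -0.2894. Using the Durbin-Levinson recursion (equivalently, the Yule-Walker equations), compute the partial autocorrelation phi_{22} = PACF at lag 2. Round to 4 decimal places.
\phi_{22} = -0.3440

The PACF at lag k is phi_{kk}, the last component of the solution
to the Yule-Walker system G_k phi = r_k where
  (G_k)_{ij} = rho(|i - j|), (r_k)_i = rho(i), i,j = 1..k.
Equivalently, Durbin-Levinson gives phi_{kk} iteratively:
  phi_{11} = rho(1)
  phi_{kk} = [rho(k) - sum_{j=1..k-1} phi_{k-1,j} rho(k-j)]
            / [1 - sum_{j=1..k-1} phi_{k-1,j} rho(j)],
  phi_{k,j} = phi_{k-1,j} - phi_{kk} phi_{k-1,k-j},  j = 1..k-1.
Step k = 1:
  phi_11 = rho(1) = -0.2016.
Step k = 2:
  phi_22 = [rho(2) - phi_11 rho(1)] / [1 - phi_11 rho(1)] = [-0.2894 - (-0.2016)(-0.2016)] / [1 - (-0.2016)(-0.2016)]
         = -0.33004256 / 0.95935744 = -0.344.
Therefore phi_{22} = -0.3440.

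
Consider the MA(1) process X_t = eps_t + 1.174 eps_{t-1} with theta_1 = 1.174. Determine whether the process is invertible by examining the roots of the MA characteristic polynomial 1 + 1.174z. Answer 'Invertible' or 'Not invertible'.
\text{Not invertible}

The MA(q) characteristic polynomial is P(z) = 1 + 1.174z.
Invertibility requires all roots to lie outside the unit circle, i.e. |z| > 1 for every root.
This is linear in z: 1 + (1.174) z = 0  =>  z = -1/(1.174) = -0.851789,  |z| = 0.851789.
Moduli of all roots: 0.8518.
All moduli strictly greater than 1? No.
Verdict: Not invertible.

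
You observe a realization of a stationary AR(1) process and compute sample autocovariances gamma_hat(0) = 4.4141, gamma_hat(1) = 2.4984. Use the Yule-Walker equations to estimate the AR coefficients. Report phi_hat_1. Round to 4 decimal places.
\hat\phi_{1} = 0.5660

The Yule-Walker equations for an AR(p) process read, in matrix form,
  Gamma_p phi = r_p,   with   (Gamma_p)_{ij} = gamma(|i - j|),
                       (r_p)_i = gamma(i),   i,j = 1..p.
Substitute the sample gammas (Toeplitz matrix and right-hand side of size 1):
  Gamma_p = [[4.4141]]
  r_p     = [2.4984]
With p = 1 this is the single equation gamma(0) phi_1 = gamma(1):
  phi_hat_1 = gamma(1) / gamma(0) = 2.4984 / 4.4141 = 0.5660.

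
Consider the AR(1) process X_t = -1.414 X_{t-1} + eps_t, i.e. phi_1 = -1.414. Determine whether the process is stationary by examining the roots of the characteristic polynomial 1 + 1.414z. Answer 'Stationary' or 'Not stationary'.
\text{Not stationary}

The AR(p) characteristic polynomial is P(z) = 1 + 1.414z.
Stationarity requires all roots to lie outside the unit circle, i.e. |z| > 1 for every root.
This is linear in z: 1 + (1.414) z = 0  =>  z = -1/(1.414) = -0.707214,  |z| = 0.707214.
Moduli of all roots: 0.7072.
All moduli strictly greater than 1? No.
Verdict: Not stationary.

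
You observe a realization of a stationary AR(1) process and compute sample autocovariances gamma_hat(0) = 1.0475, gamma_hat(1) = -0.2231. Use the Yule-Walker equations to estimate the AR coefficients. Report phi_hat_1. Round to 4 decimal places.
\hat\phi_{1} = -0.2130

The Yule-Walker equations for an AR(p) process read, in matrix form,
  Gamma_p phi = r_p,   with   (Gamma_p)_{ij} = gamma(|i - j|),
                       (r_p)_i = gamma(i),   i,j = 1..p.
Substitute the sample gammas (Toeplitz matrix and right-hand side of size 1):
  Gamma_p = [[1.0475]]
  r_p     = [-0.2231]
With p = 1 this is the single equation gamma(0) phi_1 = gamma(1):
  phi_hat_1 = gamma(1) / gamma(0) = -0.2231 / 1.0475 = -0.2130.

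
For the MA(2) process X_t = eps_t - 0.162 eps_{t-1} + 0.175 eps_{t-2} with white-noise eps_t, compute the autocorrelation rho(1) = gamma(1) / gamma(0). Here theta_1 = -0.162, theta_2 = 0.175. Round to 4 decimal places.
\rho(1) = -0.1801

For an MA(q) process with theta_0 = 1, the autocovariance is
  gamma(k) = sigma^2 * sum_{i=0..q-k} theta_i * theta_{i+k},
and rho(k) = gamma(k) / gamma(0). Sigma^2 cancels.
  numerator   = (1)*(-0.162) + (-0.162)*(0.175) = -0.19035.
  denominator = (1)^2 + (-0.162)^2 + (0.175)^2 = 1.056869.
  rho(1) = -0.19035 / 1.056869 = -0.1801.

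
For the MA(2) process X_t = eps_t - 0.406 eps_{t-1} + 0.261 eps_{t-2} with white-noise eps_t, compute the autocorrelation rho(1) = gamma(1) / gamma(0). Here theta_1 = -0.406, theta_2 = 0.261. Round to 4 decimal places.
\rho(1) = -0.4152

For an MA(q) process with theta_0 = 1, the autocovariance is
  gamma(k) = sigma^2 * sum_{i=0..q-k} theta_i * theta_{i+k},
and rho(k) = gamma(k) / gamma(0). Sigma^2 cancels.
  numerator   = (1)*(-0.406) + (-0.406)*(0.261) = -0.511966.
  denominator = (1)^2 + (-0.406)^2 + (0.261)^2 = 1.232957.
  rho(1) = -0.511966 / 1.232957 = -0.4152.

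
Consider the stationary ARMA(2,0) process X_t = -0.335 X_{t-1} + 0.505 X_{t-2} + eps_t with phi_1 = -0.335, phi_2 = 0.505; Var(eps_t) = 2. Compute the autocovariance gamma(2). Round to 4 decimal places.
\gamma(2) = 3.6245

Multiply the model equation by X_{t-k} and take expectations. With theta_0 = psi_0 = 1 and psi_j the MA(infinity) weights, this gives
  gamma(k) - sum_i phi_i gamma(k-i) = c_k,
  c_k = sigma^2 * sum_{j=k..q} theta_j psi_{j-k}   (c_k = 0 for k > q),
using gamma(-m) = gamma(m).
Pure AR (q = 0): c_0 = sigma^2 = 2, c_k = 0 for k >= 1.
Equations for k = 0, 1, 2 (AR order 2, c_2 = 0):
  (E0) gamma(0) = phi_1 gamma(1) + phi_2 gamma(2) + c_0
  (E1) gamma(1) = phi_1 gamma(0) + phi_2 gamma(1) + c_1
  (E2) gamma(2) = phi_1 gamma(1) + phi_2 gamma(0)
From (E1): gamma(1) = A gamma(0) + B with
  A = phi_1 / (1 - phi_2) = -0.335 / 0.495 = -0.676768,   B = c_1 / (1 - phi_2) = 0 / 0.495 = 0.
Insert (E2) into (E0): gamma(0) (1 - phi_2^2) = phi_1 (1 + phi_2) gamma(1) + c_0.
  phi_1 (1 + phi_2) = (-0.335)(1.505) = -0.504175,   1 - phi_2^2 = 0.744975.
Replace gamma(1) by A gamma(0) + B and collect gamma(0):
  gamma(0) [0.744975 - (-0.504175)(-0.676768)] = c_0 = 2
  gamma(0) * 0.403766 = 2
  gamma(0) = 2 / 0.403766 = 4.953368.
  gamma(1) = A gamma(0) = (-0.676768)(4.953368) = -3.35228.
  gamma(2) = phi_1 gamma(1) + phi_2 gamma(0) = (-0.335)(-3.35228) + (0.505)(4.953368) = 3.624465.
Therefore gamma(2) = 3.6245 (to 4 decimal places).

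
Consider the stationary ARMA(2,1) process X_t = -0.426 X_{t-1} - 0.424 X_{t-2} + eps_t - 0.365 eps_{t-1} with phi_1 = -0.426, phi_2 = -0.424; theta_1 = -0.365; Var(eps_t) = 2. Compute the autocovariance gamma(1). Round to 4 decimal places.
\gamma(1) = -1.5955

Multiply the model equation by X_{t-k} and take expectations. With theta_0 = psi_0 = 1 and psi_j the MA(infinity) weights, this gives
  gamma(k) - sum_i phi_i gamma(k-i) = c_k,
  c_k = sigma^2 * sum_{j=k..q} theta_j psi_{j-k}   (c_k = 0 for k > q),
using gamma(-m) = gamma(m).
psi-weights needed (psi_j = theta_j + sum_i phi_i psi_{j-i}):
  psi_1 = theta_1 + phi_1 = -0.365 + (-0.426) = -0.791
Right-hand sides:
  c_0 = sigma^2 (1 + theta_1 psi_1) = 2 * (1 + (-0.365)(-0.791)) = 2 * 1.288715 = 2.57743
  c_1 = sigma^2 theta_1 = 2 * (-0.365) = -0.73
  c_2 = 0
Equations for k = 0, 1, 2 (AR order 2, c_2 = 0):
  (E0) gamma(0) = phi_1 gamma(1) + phi_2 gamma(2) + c_0
  (E1) gamma(1) = phi_1 gamma(0) + phi_2 gamma(1) + c_1
  (E2) gamma(2) = phi_1 gamma(1) + phi_2 gamma(0)
From (E1): gamma(1) = A gamma(0) + B with
  A = phi_1 / (1 - phi_2) = -0.426 / 1.424 = -0.299157,   B = c_1 / (1 - phi_2) = -0.73 / 1.424 = -0.51264.
Insert (E2) into (E0): gamma(0) (1 - phi_2^2) = phi_1 (1 + phi_2) gamma(1) + c_0.
  phi_1 (1 + phi_2) = (-0.426)(0.576) = -0.245376,   1 - phi_2^2 = 0.820224.
Replace gamma(1) by A gamma(0) + B and collect gamma(0):
  gamma(0) [0.820224 - (-0.245376)(-0.299157)] = (-0.245376)(-0.51264) + 2.57743
  gamma(0) * 0.746818 = 2.70322
  gamma(0) = 2.70322 / 0.746818 = 3.61965.
  gamma(1) = A gamma(0) + B = (-0.299157)(3.61965) + (-0.51264) = -1.595485.
Therefore gamma(1) = -1.5955 (to 4 decimal places).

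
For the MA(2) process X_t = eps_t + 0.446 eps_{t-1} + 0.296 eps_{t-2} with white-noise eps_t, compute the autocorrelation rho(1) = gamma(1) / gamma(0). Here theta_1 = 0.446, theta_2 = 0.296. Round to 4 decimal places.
\rho(1) = 0.4493

For an MA(q) process with theta_0 = 1, the autocovariance is
  gamma(k) = sigma^2 * sum_{i=0..q-k} theta_i * theta_{i+k},
and rho(k) = gamma(k) / gamma(0). Sigma^2 cancels.
  numerator   = (1)*(0.446) + (0.446)*(0.296) = 0.578016.
  denominator = (1)^2 + (0.446)^2 + (0.296)^2 = 1.286532.
  rho(1) = 0.578016 / 1.286532 = 0.4493.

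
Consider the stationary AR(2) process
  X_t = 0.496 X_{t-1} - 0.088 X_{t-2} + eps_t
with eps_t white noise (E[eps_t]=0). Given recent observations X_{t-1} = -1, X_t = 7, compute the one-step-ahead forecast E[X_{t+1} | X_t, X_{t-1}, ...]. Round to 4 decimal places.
E[X_{t+1} \mid \mathcal F_t] = 3.5600

For an AR(p) model X_t = c + sum_i phi_i X_{t-i} + eps_t, the
one-step-ahead conditional mean is
  E[X_{t+1} | X_t, ...] = c + sum_i phi_i X_{t+1-i}.
Substitute known values:
  E[X_{t+1} | ...] = (0.496) * (7) + (-0.088) * (-1)
                   = 3.5600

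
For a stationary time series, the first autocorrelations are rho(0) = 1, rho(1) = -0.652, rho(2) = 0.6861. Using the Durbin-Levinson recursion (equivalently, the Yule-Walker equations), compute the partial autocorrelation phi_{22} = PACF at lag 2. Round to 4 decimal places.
\phi_{22} = 0.4540

The PACF at lag k is phi_{kk}, the last component of the solution
to the Yule-Walker system G_k phi = r_k where
  (G_k)_{ij} = rho(|i - j|), (r_k)_i = rho(i), i,j = 1..k.
Equivalently, Durbin-Levinson gives phi_{kk} iteratively:
  phi_{11} = rho(1)
  phi_{kk} = [rho(k) - sum_{j=1..k-1} phi_{k-1,j} rho(k-j)]
            / [1 - sum_{j=1..k-1} phi_{k-1,j} rho(j)],
  phi_{k,j} = phi_{k-1,j} - phi_{kk} phi_{k-1,k-j},  j = 1..k-1.
Step k = 1:
  phi_11 = rho(1) = -0.652.
Step k = 2:
  phi_22 = [rho(2) - phi_11 rho(1)] / [1 - phi_11 rho(1)] = [0.6861 - (-0.652)(-0.652)] / [1 - (-0.652)(-0.652)]
         = 0.260996 / 0.574896 = 0.454.
Therefore phi_{22} = 0.4540.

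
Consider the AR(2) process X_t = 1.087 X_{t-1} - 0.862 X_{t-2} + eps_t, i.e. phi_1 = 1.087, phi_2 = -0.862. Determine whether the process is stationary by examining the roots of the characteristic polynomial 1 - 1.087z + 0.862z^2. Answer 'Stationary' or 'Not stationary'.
\text{Stationary}

The AR(p) characteristic polynomial is P(z) = 1 - 1.087z + 0.862z^2.
Stationarity requires all roots to lie outside the unit circle, i.e. |z| > 1 for every root.
Set 1 + (-1.087) z + (0.862) z^2 = 0, i.e. a z^2 + b z + c = 0 with a = 0.862, b = -1.087, c = 1.
Discriminant D = b^2 - 4ac = (-1.087)^2 - 4*(0.862)*1 = 1.181569 - (3.448) = -2.266431.
D < 0, so the roots are the complex-conjugate pair z = (-b +/- i sqrt(-D)) / (2a) = 0.6305 +/- 0.8732i.
For a conjugate pair |z|^2 = z * conj(z) = (product of roots) = c/a = 1/(0.862) = 1.160093, so |z| = sqrt(1.160093) = 1.0771 for both roots.
Moduli of all roots: 1.0771, 1.0771.
All moduli strictly greater than 1? Yes.
Verdict: Stationary.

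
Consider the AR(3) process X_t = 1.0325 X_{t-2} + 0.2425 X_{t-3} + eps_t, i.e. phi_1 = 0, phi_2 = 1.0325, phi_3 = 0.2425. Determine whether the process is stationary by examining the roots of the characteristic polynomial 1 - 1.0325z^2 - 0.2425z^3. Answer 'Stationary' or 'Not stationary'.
\text{Not stationary}

The AR(p) characteristic polynomial is P(z) = 1 - 1.0325z^2 - 0.2425z^3.
Stationarity requires all roots to lie outside the unit circle, i.e. |z| > 1 for every root.
Degree 3: look for a simple real root z0 first, then factor out (1 - z/z0) and solve the remaining quadratic.
Testing z0 = -4: P(-4) = 1 + (0)(-4) + (-1.0325)(-4)^2 + (-0.2425)(-4)^3
  = 1 + (0) + (-16.52) + (15.52) = 0.  So z_0 = -4 is a root, |z_0| = 4.
Divide out the factor (1 + 0.25 z) = (1 - z/z0) (since 1/z0 = -0.25):
  P(z) = (1 + 0.25 z)(1 + (-0.25) z + (-0.97) z^2)
  [check: z-coef -0.25 - (-0.25) = 0; z^2-coef -0.97 - (-0.25)(-0.25) = -1.0325; z^3-coef -(-0.25)(-0.97) = -0.2425.]
Remaining roots from the quadratic factor 1 + (-0.25) z + (-0.97) z^2:
  Set 1 + (-0.25) z + (-0.97) z^2 = 0, i.e. a z^2 + b z + c = 0 with a = -0.97, b = -0.25, c = 1.
  Discriminant D = b^2 - 4ac = (-0.25)^2 - 4*(-0.97)*1 = 0.0625 - (-3.88) = 3.9425.
  D >= 0, so the roots are real: z = (-b +/- sqrt(D)) / (2a) = (0.25 +/- 1.985573) / (-1.94).
    z_1 = (0.25 + 1.985573) / (-1.94) = -1.1524,   |z_1| = 1.1524.
    z_2 = (0.25 - 1.985573) / (-1.94) = 0.8946,   |z_2| = 0.8946.
Moduli of all roots: 4.0000, 1.1524, 0.8946.
All moduli strictly greater than 1? No.
Verdict: Not stationary.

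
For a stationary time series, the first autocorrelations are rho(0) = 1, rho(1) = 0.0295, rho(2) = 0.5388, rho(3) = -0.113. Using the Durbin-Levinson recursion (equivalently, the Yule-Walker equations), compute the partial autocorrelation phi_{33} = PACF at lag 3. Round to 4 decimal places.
\phi_{33} = -0.1920

The PACF at lag k is phi_{kk}, the last component of the solution
to the Yule-Walker system G_k phi = r_k where
  (G_k)_{ij} = rho(|i - j|), (r_k)_i = rho(i), i,j = 1..k.
Equivalently, Durbin-Levinson gives phi_{kk} iteratively:
  phi_{11} = rho(1)
  phi_{kk} = [rho(k) - sum_{j=1..k-1} phi_{k-1,j} rho(k-j)]
            / [1 - sum_{j=1..k-1} phi_{k-1,j} rho(j)],
  phi_{k,j} = phi_{k-1,j} - phi_{kk} phi_{k-1,k-j},  j = 1..k-1.
Step k = 1:
  phi_11 = rho(1) = 0.0295.
Step k = 2:
  phi_22 = [rho(2) - phi_11 rho(1)] / [1 - phi_11 rho(1)] = [0.5388 - (0.0295)(0.0295)] / [1 - (0.0295)(0.0295)]
         = 0.53792975 / 0.99912975 = 0.538398.
  Update: phi_21 = phi_11 - phi_22 phi_11 = 0.0295 - (0.538398)(0.0295) = 0.013617.
Step k = 3:
  phi_33 = [rho(3) - phi_21 rho(2) - phi_22 rho(1)] / [1 - phi_21 rho(1) - phi_22 rho(2)]
    numerator   = -0.113 - (0.013617)(0.5388) - (0.538398)(0.0295) = -0.13621972
    denominator = 1 - (0.013617)(0.0295) - (0.538398)(0.5388) = 0.70950929
  phi_33 = -0.13621972 / 0.70950929 = -0.192.
Therefore phi_{33} = -0.1920.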